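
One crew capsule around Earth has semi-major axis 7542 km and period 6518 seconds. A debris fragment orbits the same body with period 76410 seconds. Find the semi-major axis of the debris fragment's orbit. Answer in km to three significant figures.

Kepler's third law: a³ ∝ T², so a₂ = a₁ (T₂/T₁)^(2/3).
T₂/T₁ = 11.72, (T₂/T₁)^(2/3) = 5.160.
a₂ = 7542 × 5.160 = 38920 km.

a₂ ≈ 38900 km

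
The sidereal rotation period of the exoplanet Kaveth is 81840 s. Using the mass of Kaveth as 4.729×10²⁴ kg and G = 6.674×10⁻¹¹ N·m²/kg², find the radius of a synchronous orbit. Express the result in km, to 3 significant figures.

μ = GM = 6.674×10⁻¹¹ × 4.729×10²⁴ = 3.156×10¹⁴ m³/s².
A synchronous orbit has period T, so by Kepler's third law a = (μT²/4π²)^(1/3).
μT²/4π² = 3.156×10¹⁴ × (8.184×10⁴)² / 39.48 = 5.355×10²² m³.
a = 3.769×10⁷ m = 37691 km.

r_sync ≈ 37700 km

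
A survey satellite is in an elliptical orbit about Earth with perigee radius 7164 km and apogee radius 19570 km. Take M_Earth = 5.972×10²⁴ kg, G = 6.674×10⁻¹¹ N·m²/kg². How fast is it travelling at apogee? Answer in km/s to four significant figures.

μ = GM = 6.674×10⁻¹¹ × 5.972×10²⁴ = 3.986×10¹⁴ m³/s².
Semi-major axis a = (r_p + r_a)/2 = 13367 km = 1.337×10⁷ m.
Vis-viva: v² = μ(2/r − 1/a) = 3.986×10¹⁴ × (1.022×10⁻⁷ − 7.481×10⁻⁸) = 1.092×10⁷ m²/s².
v = 3304 m/s = 3.304 km/s.

v ≈ 3.304 km/s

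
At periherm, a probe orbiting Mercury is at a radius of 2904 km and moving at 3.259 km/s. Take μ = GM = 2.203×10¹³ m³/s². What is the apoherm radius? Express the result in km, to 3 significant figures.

apoherm radius ≈ 6780 km

r_p = 2.904×10⁶ m.
Specific energy ε = v²/2 − μ/r = -2.276×10⁶ J/kg, so a = −μ/(2ε) = 4.841×10⁶ m.
The apsides satisfy r_p + r_a = 2a, so the apoherm radius is 2a − r_p = 6.777×10⁶ m = 6777.2 km.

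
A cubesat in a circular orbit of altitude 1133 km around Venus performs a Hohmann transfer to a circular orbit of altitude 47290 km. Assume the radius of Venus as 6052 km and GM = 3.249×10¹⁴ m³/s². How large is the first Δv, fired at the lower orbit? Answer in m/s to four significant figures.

Δv ≈ 2203 m/s

r₁ = 6052 + 1133 = 7185.0 km = 7.1850×10⁶ m.
r₂ = 6052 + 47290 = 53342 km = 5.3342×10⁷ m.
Transfer ellipse a_t = (r₁ + r₂)/2 = 3.026×10⁷ m.
At r₁: circular v_c1 = √(μ/r₁) = 6725 m/s; transfer-periapsis v_p = √[μ(2/r₁ − 1/a_t)] = 8928 m/s.
Δv₁ = v_p − v_c1 = 2203 m/s.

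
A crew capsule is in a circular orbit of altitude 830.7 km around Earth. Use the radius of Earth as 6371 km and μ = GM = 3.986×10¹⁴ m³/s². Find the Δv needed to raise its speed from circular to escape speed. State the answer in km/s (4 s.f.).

Δv ≈ 3.082 km/s

r = 6371 + 830.7 = 7201.7 km = 7.2017×10⁶ m.
Circular speed v_c = √(μ/r) = 7440 m/s.
Escape speed v_esc = √(2μ/r) = √2 × v_c = 10520 m/s.
Δv = v_esc − v_c = 3082 m/s = 3.082 km/s.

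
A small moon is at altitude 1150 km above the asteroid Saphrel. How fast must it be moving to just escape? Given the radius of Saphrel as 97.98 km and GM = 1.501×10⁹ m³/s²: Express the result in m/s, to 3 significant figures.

r = 97.98 + 1150 = 1248.0 km = 1.2480×10⁶ m.
Escape speed v_esc = √(2μ/r) = √(2 × 1.501×10⁹ / 1.248×10⁶) = √(2.405×10³) = 49.05 m/s.

v_esc ≈ 49.0 m/s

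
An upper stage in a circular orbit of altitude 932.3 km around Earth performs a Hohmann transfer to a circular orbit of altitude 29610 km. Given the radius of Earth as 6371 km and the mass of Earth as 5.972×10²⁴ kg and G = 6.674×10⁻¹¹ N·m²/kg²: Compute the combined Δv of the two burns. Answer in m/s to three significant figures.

μ = GM = 6.674×10⁻¹¹ × 5.972×10²⁴ = 3.986×10¹⁴ m³/s².
r₁ = 6371 + 932.3 = 7303.3 km = 7.3033×10⁶ m.
r₂ = 6371 + 29610 = 35981 km = 3.5981×10⁷ m.
Transfer ellipse a_t = (r₁ + r₂)/2 = 2.164×10⁷ m.
At r₁: circular v_c1 = √(μ/r₁) = 7387 m/s; transfer-perigee v_p = √[μ(2/r₁ − 1/a_t)] = 9525 m/s.
Δv₁ = v_p − v_c1 = 2138 m/s.
At r₂: circular v_c2 = √(μ/r₂) = 3328 m/s; transfer-apogee v_a = √[μ(2/r₂ − 1/a_t)] = 1933 m/s.
Δv₂ = v_c2 − v_a = 1395 m/s.
Total Δv = Δv₁ + Δv₂ = 3533 m/s.

Δv_total ≈ 3530 m/s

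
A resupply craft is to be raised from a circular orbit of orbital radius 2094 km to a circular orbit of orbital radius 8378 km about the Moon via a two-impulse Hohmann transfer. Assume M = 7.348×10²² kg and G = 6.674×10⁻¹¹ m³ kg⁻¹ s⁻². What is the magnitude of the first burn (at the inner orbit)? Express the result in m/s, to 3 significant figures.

μ = GM = 6.674×10⁻¹¹ × 7.348×10²² = 4.904×10¹² m³/s².
r₁ = 2094 km = 2.094×10⁶ m.
r₂ = 8378 km = 8.378×10⁶ m.
Transfer ellipse a_t = (r₁ + r₂)/2 = 5.236×10⁶ m.
At r₁: circular v_c1 = √(μ/r₁) = 1530 m/s; transfer-perilune v_p = √[μ(2/r₁ − 1/a_t)] = 1936 m/s.
Δv₁ = v_p − v_c1 = 405.5 m/s.

Δv ≈ 405 m/s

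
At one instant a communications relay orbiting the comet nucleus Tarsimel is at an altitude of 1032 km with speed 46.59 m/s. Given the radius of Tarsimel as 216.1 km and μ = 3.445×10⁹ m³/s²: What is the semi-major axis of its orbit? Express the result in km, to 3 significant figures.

a ≈ 1030 km

r = 216.1 + 1032 = 1248.1 km = 1.248×10⁶ m.
Vis-viva rearranged: 1/a = 2/r − v²/μ = 1.602×10⁻⁶ − 6.301×10⁻⁷ = 9.724×10⁻⁷ m⁻¹.
a = 1.028×10⁶ m = 1028.4 km.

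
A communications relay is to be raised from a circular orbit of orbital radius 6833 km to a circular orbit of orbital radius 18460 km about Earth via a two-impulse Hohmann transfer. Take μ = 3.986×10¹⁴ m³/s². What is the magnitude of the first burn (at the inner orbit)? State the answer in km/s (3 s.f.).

Δv ≈ 1.59 km/s

r₁ = 6833 km = 6.833×10⁶ m.
r₂ = 18460 km = 1.846×10⁷ m.
Transfer ellipse a_t = (r₁ + r₂)/2 = 1.265×10⁷ m.
At r₁: circular v_c1 = √(μ/r₁) = 7638 m/s; transfer-perigee v_p = √[μ(2/r₁ − 1/a_t)] = 9228 m/s.
Δv₁ = v_p − v_c1 = 1590 m/s.
= 1.590 km/s.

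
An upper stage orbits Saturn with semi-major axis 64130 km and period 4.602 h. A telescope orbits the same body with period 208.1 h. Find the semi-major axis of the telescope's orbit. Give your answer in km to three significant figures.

Kepler's third law: a³ ∝ T², so a₂ = a₁ (T₂/T₁)^(2/3).
T₂/T₁ = 45.22, (T₂/T₁)^(2/3) = 12.69.
a₂ = 64130 × 12.69 = 8.140×10⁵ km.

a₂ ≈ 8.14×10⁵ km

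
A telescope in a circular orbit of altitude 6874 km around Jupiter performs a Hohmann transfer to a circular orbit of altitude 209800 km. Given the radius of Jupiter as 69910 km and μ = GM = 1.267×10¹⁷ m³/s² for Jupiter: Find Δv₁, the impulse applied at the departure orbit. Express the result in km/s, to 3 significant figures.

r₁ = 69910 + 6874 = 76784 km = 7.6784×10⁷ m.
r₂ = 69910 + 209800 = 279710 km = 2.7971×10⁸ m.
Transfer ellipse a_t = (r₁ + r₂)/2 = 1.782×10⁸ m.
At r₁: circular v_c1 = √(μ/r₁) = 40620 m/s; transfer-perijove v_p = √[μ(2/r₁ − 1/a_t)] = 50890 m/s.
Δv₁ = v_p − v_c1 = 10260 m/s.
= 10.26 km/s.

Δv ≈ 10.3 km/s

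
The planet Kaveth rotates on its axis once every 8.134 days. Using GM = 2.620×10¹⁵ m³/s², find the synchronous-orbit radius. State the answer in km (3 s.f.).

r_sync ≈ 3.20×10⁵ km

T = 8.134 days = 7.028×10⁵ s.
A synchronous orbit has period T, so by Kepler's third law a = (μT²/4π²)^(1/3).
μT²/4π² = 2.620×10¹⁵ × (7.028×10⁵)² / 39.48 = 3.278×10²⁵ m³.
a = 3.200×10⁸ m = 3.2003×10⁵ km.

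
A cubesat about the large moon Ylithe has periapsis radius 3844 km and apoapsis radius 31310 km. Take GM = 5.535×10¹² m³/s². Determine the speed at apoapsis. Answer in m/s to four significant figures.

Semi-major axis a = (r_p + r_a)/2 = 17577 km = 1.758×10⁷ m.
Vis-viva: v² = μ(2/r − 1/a) = 5.535×10¹² × (6.388×10⁻⁸ − 5.689×10⁻⁸) = 3.866×10⁴ m²/s².
v = 196.6 m/s.

v ≈ 196.6 m/s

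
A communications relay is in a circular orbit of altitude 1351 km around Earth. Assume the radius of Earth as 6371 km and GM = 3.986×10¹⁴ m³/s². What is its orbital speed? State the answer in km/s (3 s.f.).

r = 6371 + 1351 = 7722.0 km = 7.7220×10⁶ m.
For a circular orbit v = √(μ/r) = √(3.986×10¹⁴ / 7.722×10⁶) = √(5.162×10⁷) = 7185 m/s.
That is 7.185 km/s.

v ≈ 7.18 km/s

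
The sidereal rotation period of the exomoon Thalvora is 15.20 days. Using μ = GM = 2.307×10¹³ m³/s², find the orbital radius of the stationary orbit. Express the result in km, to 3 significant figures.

r_sync ≈ 1.00×10⁵ km

T = 15.20 days = 1.313×10⁶ s.
A synchronous orbit has period T, so by Kepler's third law a = (μT²/4π²)^(1/3).
μT²/4π² = 2.307×10¹³ × (1.313×10⁶)² / 39.48 = 1.008×10²⁴ m³.
a = 1.003×10⁸ m = 1.0026×10⁵ km.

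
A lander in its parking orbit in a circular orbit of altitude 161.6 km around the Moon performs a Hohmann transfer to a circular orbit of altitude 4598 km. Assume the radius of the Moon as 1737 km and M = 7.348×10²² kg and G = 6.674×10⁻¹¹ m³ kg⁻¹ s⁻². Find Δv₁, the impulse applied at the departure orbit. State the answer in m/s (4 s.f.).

μ = GM = 6.674×10⁻¹¹ × 7.348×10²² = 4.904×10¹² m³/s².
r₁ = 1737 + 161.6 = 1898.6 km = 1.8986×10⁶ m.
r₂ = 1737 + 4598 = 6335.0 km = 6.3350×10⁶ m.
Transfer ellipse a_t = (r₁ + r₂)/2 = 4.117×10⁶ m.
At r₁: circular v_c1 = √(μ/r₁) = 1607 m/s; transfer-perilune v_p = √[μ(2/r₁ − 1/a_t)] = 1994 m/s.
Δv₁ = v_p − v_c1 = 386.5 m/s.

Δv ≈ 386.5 m/s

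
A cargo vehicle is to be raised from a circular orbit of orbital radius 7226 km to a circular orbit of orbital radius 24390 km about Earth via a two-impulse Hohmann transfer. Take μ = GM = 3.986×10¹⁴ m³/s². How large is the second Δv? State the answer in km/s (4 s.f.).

r₁ = 7226 km = 7.226×10⁶ m.
r₂ = 24390 km = 2.439×10⁷ m.
Transfer ellipse a_t = (r₁ + r₂)/2 = 1.581×10⁷ m.
At r₁: circular v_c1 = √(μ/r₁) = 7427 m/s; transfer-perigee v_p = √[μ(2/r₁ − 1/a_t)] = 9225 m/s.
At r₂: circular v_c2 = √(μ/r₂) = 4043 m/s; transfer-apogee v_a = √[μ(2/r₂ − 1/a_t)] = 2733 m/s.
Δv₂ = v_c2 − v_a = 1309 m/s.
= 1.309 km/s.

Δv ≈ 1.309 km/s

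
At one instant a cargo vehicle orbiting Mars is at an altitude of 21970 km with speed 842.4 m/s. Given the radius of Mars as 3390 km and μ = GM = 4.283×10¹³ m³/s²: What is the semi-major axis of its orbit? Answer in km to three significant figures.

a ≈ 16100 km

r = 3390 + 21970 = 25360 km = 2.536×10⁷ m.
Specific orbital energy ε = v²/2 − μ/r = (842.4)²/2 − 4.283×10¹³/2.536×10⁷ = -1.334×10⁶ J/kg.
Since ε = −μ/(2a), a = −μ/(2ε) = 1.605×10⁷ m = 16052 km.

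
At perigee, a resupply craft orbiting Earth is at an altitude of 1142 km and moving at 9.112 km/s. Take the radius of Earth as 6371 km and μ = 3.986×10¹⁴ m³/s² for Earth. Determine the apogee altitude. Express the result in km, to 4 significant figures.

r_p = 6371 + 1142 = 7513.0 km = 7.513×10⁶ m.
Specific energy ε = v²/2 − μ/r = -1.154×10⁷ J/kg, so a = −μ/(2ε) = 1.727×10⁷ m.
The apsides satisfy r_p + r_a = 2a, so the apogee radius is 2a − r_p = 2.703×10⁷ m = 27026 km.
Apogee altitude = 27026 − 6371 = 20655 km.

apogee altitude ≈ 20660 km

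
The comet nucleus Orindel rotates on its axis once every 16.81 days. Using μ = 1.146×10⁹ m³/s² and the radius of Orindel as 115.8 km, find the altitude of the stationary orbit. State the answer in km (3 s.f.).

h_sync ≈ 3830 km

T = 16.81 days = 1.452×10⁶ s.
A synchronous orbit has period T, so by Kepler's third law a = (μT²/4π²)^(1/3).
μT²/4π² = 1.146×10⁹ × (1.452×10⁶)² / 39.48 = 6.123×10¹⁹ m³.
a = 3.942×10⁶ m = 3941.5 km.
Altitude h = a − R = 3941.5 − 115.8 = 3825.7 km.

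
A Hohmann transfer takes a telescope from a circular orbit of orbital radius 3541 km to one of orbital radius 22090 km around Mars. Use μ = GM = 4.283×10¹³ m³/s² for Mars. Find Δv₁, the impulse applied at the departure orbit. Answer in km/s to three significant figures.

r₁ = 3541 km = 3.541×10⁶ m.
r₂ = 22090 km = 2.209×10⁷ m.
Transfer ellipse a_t = (r₁ + r₂)/2 = 1.282×10⁷ m.
At r₁: circular v_c1 = √(μ/r₁) = 3478 m/s; transfer-periapsis v_p = √[μ(2/r₁ − 1/a_t)] = 4566 m/s.
Δv₁ = v_p − v_c1 = 1088 m/s.
= 1.088 km/s.

Δv ≈ 1.09 km/s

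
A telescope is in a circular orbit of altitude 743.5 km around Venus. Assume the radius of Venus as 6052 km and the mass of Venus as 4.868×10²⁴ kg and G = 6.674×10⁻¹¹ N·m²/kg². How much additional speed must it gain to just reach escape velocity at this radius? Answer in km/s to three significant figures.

Δv ≈ 2.86 km/s

μ = GM = 6.674×10⁻¹¹ × 4.868×10²⁴ = 3.249×10¹⁴ m³/s².
r = 6052 + 743.5 = 6795.5 km = 6.7955×10⁶ m.
Circular speed v_c = √(μ/r) = 6914 m/s.
Escape speed v_esc = √(2μ/r) = √2 × v_c = 9779 m/s.
Δv = v_esc − v_c = 2864 m/s = 2.864 km/s.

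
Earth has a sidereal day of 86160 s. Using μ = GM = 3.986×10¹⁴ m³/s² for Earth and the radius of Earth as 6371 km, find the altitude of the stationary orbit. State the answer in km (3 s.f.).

A synchronous orbit has period T, so by Kepler's third law a = (μT²/4π²)^(1/3).
μT²/4π² = 3.986×10¹⁴ × (8.616×10⁴)² / 39.48 = 7.495×10²² m³.
a = 4.216×10⁷ m = 42163 km.
Altitude h = a − R = 42163 − 6371 = 35792 km.

h_sync ≈ 35800 km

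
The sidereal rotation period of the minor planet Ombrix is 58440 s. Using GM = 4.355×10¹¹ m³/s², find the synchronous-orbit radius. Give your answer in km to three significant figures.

r_sync ≈ 3350 km

A synchronous orbit has period T, so by Kepler's third law a = (μT²/4π²)^(1/3).
μT²/4π² = 4.355×10¹¹ × (5.844×10⁴)² / 39.48 = 3.767×10¹⁹ m³.
a = 3.352×10⁶ m = 3352.4 km.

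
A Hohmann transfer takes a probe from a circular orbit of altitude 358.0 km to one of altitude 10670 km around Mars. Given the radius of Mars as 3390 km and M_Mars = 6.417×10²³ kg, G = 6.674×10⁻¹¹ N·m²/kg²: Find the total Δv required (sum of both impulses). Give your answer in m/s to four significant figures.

μ = GM = 6.674×10⁻¹¹ × 6.417×10²³ = 4.283×10¹³ m³/s².
r₁ = 3390 + 358.0 = 3748.0 km = 3.7480×10⁶ m.
r₂ = 3390 + 10670 = 14060 km = 1.4060×10⁷ m.
Transfer ellipse a_t = (r₁ + r₂)/2 = 8.904×10⁶ m.
At r₁: circular v_c1 = √(μ/r₁) = 3380 m/s; transfer-periapsis v_p = √[μ(2/r₁ − 1/a_t)] = 4248 m/s.
Δv₁ = v_p − v_c1 = 867.4 m/s.
At r₂: circular v_c2 = √(μ/r₂) = 1745 m/s; transfer-apoapsis v_a = √[μ(2/r₂ − 1/a_t)] = 1132 m/s.
Δv₂ = v_c2 − v_a = 613.0 m/s.
Total Δv = Δv₁ + Δv₂ = 1480 m/s.

Δv_total ≈ 1480 m/s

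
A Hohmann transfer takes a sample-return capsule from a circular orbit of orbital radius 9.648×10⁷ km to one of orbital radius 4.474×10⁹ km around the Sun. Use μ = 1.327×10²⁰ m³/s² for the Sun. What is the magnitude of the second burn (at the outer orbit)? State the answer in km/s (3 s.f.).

Δv ≈ 4.33 km/s

r₁ = 9.648×10⁷ km = 9.648×10¹⁰ m.
r₂ = 4.474×10⁹ km = 4.474×10¹² m.
Transfer ellipse a_t = (r₁ + r₂)/2 = 2.285×10¹² m.
At r₁: circular v_c1 = √(μ/r₁) = 37090 m/s; transfer-perihelion v_p = √[μ(2/r₁ − 1/a_t)] = 51890 m/s.
At r₂: circular v_c2 = √(μ/r₂) = 5446 m/s; transfer-aphelion v_a = √[μ(2/r₂ − 1/a_t)] = 1119 m/s.
Δv₂ = v_c2 − v_a = 4327 m/s.
= 4.327 km/s.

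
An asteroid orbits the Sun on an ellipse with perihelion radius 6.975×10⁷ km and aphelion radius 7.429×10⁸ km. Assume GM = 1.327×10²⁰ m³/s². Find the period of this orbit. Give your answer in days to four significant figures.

T ≈ 1635 days

Semi-major axis a = (r_p + r_a)/2 = (6.9750×10⁷ + 7.4290×10⁸)/2 = 4.0632×10⁸ km = 4.063×10¹¹ m.
By Kepler's third law T = 2π√(a³/μ) = 2π × 2.248×10⁷ = 1.413×10⁸ s.
= 1635 days.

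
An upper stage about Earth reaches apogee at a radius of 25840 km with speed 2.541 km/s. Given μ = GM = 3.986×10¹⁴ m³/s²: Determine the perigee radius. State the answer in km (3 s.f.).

perigee radius ≈ 6840 km

r_a = 2.584×10⁷ m.
Specific energy ε = v²/2 − μ/r = -1.220×10⁷ J/kg, so a = −μ/(2ε) = 1.634×10⁷ m.
The apsides satisfy r_p + r_a = 2a, so the perigee radius is 2a − r_a = 6.839×10⁶ m = 6839.2 km.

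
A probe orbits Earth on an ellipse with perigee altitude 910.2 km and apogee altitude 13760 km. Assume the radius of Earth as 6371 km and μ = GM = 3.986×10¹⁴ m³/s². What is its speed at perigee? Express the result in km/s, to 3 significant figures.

r_p = 6371 + 910.2 = 7281.2 km = 7.2812×10⁶ m.
r_a = 6371 + 13760 = 20131 km = 2.0131×10⁷ m.
Semi-major axis a = (r_p + r_a)/2 = 13706 km = 1.371×10⁷ m.
Vis-viva: v² = μ(2/r − 1/a) = 3.986×10¹⁴ × (2.747×10⁻⁷ − 7.296×10⁻⁸) = 8.041×10⁷ m²/s².
v = 8967 m/s = 8.967 km/s.

v ≈ 8.97 km/s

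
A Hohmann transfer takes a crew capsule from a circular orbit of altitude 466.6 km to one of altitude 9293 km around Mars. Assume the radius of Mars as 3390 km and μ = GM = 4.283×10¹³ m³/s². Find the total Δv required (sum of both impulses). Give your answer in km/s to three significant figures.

r₁ = 3390 + 466.6 = 3856.6 km = 3.8566×10⁶ m.
r₂ = 3390 + 9293 = 12683 km = 1.2683×10⁷ m.
Transfer ellipse a_t = (r₁ + r₂)/2 = 8.270×10⁶ m.
At r₁: circular v_c1 = √(μ/r₁) = 3333 m/s; transfer-periapsis v_p = √[μ(2/r₁ − 1/a_t)] = 4127 m/s.
Δv₁ = v_p − v_c1 = 794.5 m/s.
At r₂: circular v_c2 = √(μ/r₂) = 1838 m/s; transfer-apoapsis v_a = √[μ(2/r₂ − 1/a_t)] = 1255 m/s.
Δv₂ = v_c2 − v_a = 582.7 m/s.
Total Δv = Δv₁ + Δv₂ = 1377 m/s = 1.377 km/s.

Δv_total ≈ 1.38 km/s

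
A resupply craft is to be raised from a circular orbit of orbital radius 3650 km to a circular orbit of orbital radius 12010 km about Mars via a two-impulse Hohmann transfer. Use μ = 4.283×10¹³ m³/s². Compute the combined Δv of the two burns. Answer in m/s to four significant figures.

Δv_total ≈ 1416 m/s

r₁ = 3650 km = 3.650×10⁶ m.
r₂ = 12010 km = 1.201×10⁷ m.
Transfer ellipse a_t = (r₁ + r₂)/2 = 7.830×10⁶ m.
At r₁: circular v_c1 = √(μ/r₁) = 3426 m/s; transfer-periapsis v_p = √[μ(2/r₁ − 1/a_t)] = 4242 m/s.
Δv₁ = v_p − v_c1 = 816.9 m/s.
At r₂: circular v_c2 = √(μ/r₂) = 1888 m/s; transfer-apoapsis v_a = √[μ(2/r₂ − 1/a_t)] = 1289 m/s.
Δv₂ = v_c2 − v_a = 599.1 m/s.
Total Δv = Δv₁ + Δv₂ = 1416 m/s.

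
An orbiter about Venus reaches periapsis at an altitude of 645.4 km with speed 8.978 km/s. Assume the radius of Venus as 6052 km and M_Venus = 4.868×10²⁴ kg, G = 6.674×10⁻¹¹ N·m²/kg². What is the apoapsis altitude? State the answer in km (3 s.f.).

apoapsis altitude ≈ 26800 km

μ = GM = 6.674×10⁻¹¹ × 4.868×10²⁴ = 3.249×10¹⁴ m³/s².
r_p = 6052 + 645.4 = 6697.4 km = 6.697×10⁶ m.
Specific energy ε = v²/2 − μ/r = -8.208×10⁶ J/kg, so a = −μ/(2ε) = 1.979×10⁷ m.
The apsides satisfy r_p + r_a = 2a, so the apoapsis radius is 2a − r_p = 3.289×10⁷ m = 32886 km.
Apoapsis altitude = 32886 − 6052 = 26834 km.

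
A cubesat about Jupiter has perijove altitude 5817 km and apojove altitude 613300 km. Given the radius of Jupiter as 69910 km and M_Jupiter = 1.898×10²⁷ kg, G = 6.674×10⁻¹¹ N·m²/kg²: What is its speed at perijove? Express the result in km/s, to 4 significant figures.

v ≈ 54.88 km/s

μ = GM = 6.674×10⁻¹¹ × 1.898×10²⁷ = 1.267×10¹⁷ m³/s².
r_p = 69910 + 5817 = 75727 km = 7.5727×10⁷ m.
r_a = 69910 + 613300 = 683210 km = 6.8321×10⁸ m.
Semi-major axis a = (r_p + r_a)/2 = 3.7947×10⁵ km = 3.795×10⁸ m.
Vis-viva: v² = μ(2/r − 1/a) = 1.267×10¹⁷ × (2.641×10⁻⁸ − 2.635×10⁻⁹) = 3.012×10⁹ m²/s².
v = 54880 m/s = 54.88 km/s.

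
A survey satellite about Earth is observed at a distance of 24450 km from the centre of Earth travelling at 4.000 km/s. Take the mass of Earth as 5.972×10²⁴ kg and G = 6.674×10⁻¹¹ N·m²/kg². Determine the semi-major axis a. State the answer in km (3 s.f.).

a ≈ 24000 km

μ = GM = 6.674×10⁻¹¹ × 5.972×10²⁴ = 3.986×10¹⁴ m³/s².
r = 2.445×10⁷ m.
Vis-viva rearranged: 1/a = 2/r − v²/μ = 8.180×10⁻⁸ − 4.014×10⁻⁸ = 4.166×10⁻⁸ m⁻¹.
a = 2.401×10⁷ m = 24006 km.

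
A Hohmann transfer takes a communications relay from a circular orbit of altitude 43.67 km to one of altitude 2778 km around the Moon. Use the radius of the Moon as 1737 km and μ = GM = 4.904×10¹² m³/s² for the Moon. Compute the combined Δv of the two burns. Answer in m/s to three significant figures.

Δv_total ≈ 586 m/s

r₁ = 1737 + 43.67 = 1780.7 km = 1.7807×10⁶ m.
r₂ = 1737 + 2778 = 4515.0 km = 4.5150×10⁶ m.
Transfer ellipse a_t = (r₁ + r₂)/2 = 3.148×10⁶ m.
At r₁: circular v_c1 = √(μ/r₁) = 1660 m/s; transfer-perilune v_p = √[μ(2/r₁ − 1/a_t)] = 1987 m/s.
Δv₁ = v_p − v_c1 = 328.0 m/s.
At r₂: circular v_c2 = √(μ/r₂) = 1042 m/s; transfer-apolune v_a = √[μ(2/r₂ − 1/a_t)] = 783.8 m/s.
Δv₂ = v_c2 − v_a = 258.3 m/s.
Total Δv = Δv₁ + Δv₂ = 586.3 m/s.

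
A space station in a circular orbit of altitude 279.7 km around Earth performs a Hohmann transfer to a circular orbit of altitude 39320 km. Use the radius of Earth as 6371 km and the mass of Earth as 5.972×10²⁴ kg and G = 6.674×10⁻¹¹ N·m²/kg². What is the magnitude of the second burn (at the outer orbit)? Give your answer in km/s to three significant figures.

Δv ≈ 1.46 km/s

μ = GM = 6.674×10⁻¹¹ × 5.972×10²⁴ = 3.986×10¹⁴ m³/s².
r₁ = 6371 + 279.7 = 6650.7 km = 6.6507×10⁶ m.
r₂ = 6371 + 39320 = 45691 km = 4.5691×10⁷ m.
Transfer ellipse a_t = (r₁ + r₂)/2 = 2.617×10⁷ m.
At r₁: circular v_c1 = √(μ/r₁) = 7741 m/s; transfer-perigee v_p = √[μ(2/r₁ − 1/a_t)] = 10230 m/s.
At r₂: circular v_c2 = √(μ/r₂) = 2954 m/s; transfer-apogee v_a = √[μ(2/r₂ − 1/a_t)] = 1489 m/s.
Δv₂ = v_c2 − v_a = 1465 m/s.
= 1.465 km/s.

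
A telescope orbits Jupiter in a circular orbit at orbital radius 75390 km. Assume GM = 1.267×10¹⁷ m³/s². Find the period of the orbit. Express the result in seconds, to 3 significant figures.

r = 75390 km = 7.539×10⁷ m.
Kepler's third law: T = 2π√(r³/μ) = 2π√((7.539×10⁷)³ / 1.267×10¹⁷).
r³/μ = 3.382×10⁶ s², so T = 2π × 1.839×10³ = 1.155×10⁴ s.

T ≈ 11600 seconds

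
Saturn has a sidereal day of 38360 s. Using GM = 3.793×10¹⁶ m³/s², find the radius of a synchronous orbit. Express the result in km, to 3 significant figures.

r_sync ≈ 1.12×10⁵ km

A synchronous orbit has period T, so by Kepler's third law a = (μT²/4π²)^(1/3).
μT²/4π² = 3.793×10¹⁶ × (3.836×10⁴)² / 39.48 = 1.414×10²⁴ m³.
a = 1.122×10⁸ m = 1.1223×10⁵ km.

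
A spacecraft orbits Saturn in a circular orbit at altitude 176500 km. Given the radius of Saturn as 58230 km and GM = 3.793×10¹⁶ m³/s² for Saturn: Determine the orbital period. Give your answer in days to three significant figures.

T ≈ 1.34 days

r = 58230 + 176500 = 234730 km = 2.3473×10⁸ m.
Kepler's third law: T = 2π√(r³/μ) = 2π√((2.347×10⁸)³ / 3.793×10¹⁶).
r³/μ = 3.410×10⁸ s², so T = 2π × 1.847×10⁴ = 1.160×10⁵ s.
Converting: 1.160×10⁵ s ÷ 86400 = 1.343 days.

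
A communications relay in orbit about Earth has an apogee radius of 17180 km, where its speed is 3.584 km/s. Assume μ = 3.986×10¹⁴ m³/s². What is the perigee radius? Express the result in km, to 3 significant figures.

r_a = 1.718×10⁷ m.
Specific energy ε = v²/2 − μ/r = -1.678×10⁷ J/kg, so a = −μ/(2ε) = 1.188×10⁷ m.
The apsides satisfy r_p + r_a = 2a, so the perigee radius is 2a − r_a = 6.576×10⁶ m = 6576.1 km.

perigee radius ≈ 6580 km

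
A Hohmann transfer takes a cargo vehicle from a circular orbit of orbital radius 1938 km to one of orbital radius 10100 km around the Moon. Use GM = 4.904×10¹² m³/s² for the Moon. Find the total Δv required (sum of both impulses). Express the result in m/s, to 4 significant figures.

r₁ = 1938 km = 1.938×10⁶ m.
r₂ = 10100 km = 1.010×10⁷ m.
Transfer ellipse a_t = (r₁ + r₂)/2 = 6.019×10⁶ m.
At r₁: circular v_c1 = √(μ/r₁) = 1591 m/s; transfer-perilune v_p = √[μ(2/r₁ − 1/a_t)] = 2061 m/s.
Δv₁ = v_p − v_c1 = 469.9 m/s.
At r₂: circular v_c2 = √(μ/r₂) = 696.8 m/s; transfer-apolune v_a = √[μ(2/r₂ − 1/a_t)] = 395.4 m/s.
Δv₂ = v_c2 − v_a = 301.4 m/s.
Total Δv = Δv₁ + Δv₂ = 771.3 m/s.

Δv_total ≈ 771.3 m/s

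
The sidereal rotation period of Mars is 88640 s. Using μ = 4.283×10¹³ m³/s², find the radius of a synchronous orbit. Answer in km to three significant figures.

r_sync ≈ 20400 km

A synchronous orbit has period T, so by Kepler's third law a = (μT²/4π²)^(1/3).
μT²/4π² = 4.283×10¹³ × (8.864×10⁴)² / 39.48 = 8.524×10²¹ m³.
a = 2.043×10⁷ m = 20428 km.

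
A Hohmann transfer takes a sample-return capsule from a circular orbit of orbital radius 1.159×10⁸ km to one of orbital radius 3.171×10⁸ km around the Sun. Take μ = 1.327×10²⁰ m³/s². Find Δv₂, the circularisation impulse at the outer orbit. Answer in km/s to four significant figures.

Δv ≈ 5.489 km/s

r₁ = 1.159×10⁸ km = 1.159×10¹¹ m.
r₂ = 3.171×10⁸ km = 3.171×10¹¹ m.
Transfer ellipse a_t = (r₁ + r₂)/2 = 2.165×10¹¹ m.
At r₁: circular v_c1 = √(μ/r₁) = 33840 m/s; transfer-perihelion v_p = √[μ(2/r₁ − 1/a_t)] = 40950 m/s.
At r₂: circular v_c2 = √(μ/r₂) = 20460 m/s; transfer-aphelion v_a = √[μ(2/r₂ − 1/a_t)] = 14970 m/s.
Δv₂ = v_c2 − v_a = 5489 m/s.
= 5.489 km/s.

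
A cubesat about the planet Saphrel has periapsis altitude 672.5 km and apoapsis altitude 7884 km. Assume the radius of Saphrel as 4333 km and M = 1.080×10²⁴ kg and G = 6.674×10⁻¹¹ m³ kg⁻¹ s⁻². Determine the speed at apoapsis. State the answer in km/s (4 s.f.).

μ = GM = 6.674×10⁻¹¹ × 1.080×10²⁴ = 7.208×10¹³ m³/s².
r_p = 4333 + 672.5 = 5005.5 km = 5.0055×10⁶ m.
r_a = 4333 + 7884 = 12217 km = 1.2217×10⁷ m.
Semi-major axis a = (r_p + r_a)/2 = 8611.2 km = 8.611×10⁶ m.
Vis-viva: v² = μ(2/r − 1/a) = 7.208×10¹³ × (1.637×10⁻⁷ − 1.161×10⁻⁷) = 3.429×10⁶ m²/s².
v = 1852 m/s = 1.852 km/s.

v ≈ 1.852 km/s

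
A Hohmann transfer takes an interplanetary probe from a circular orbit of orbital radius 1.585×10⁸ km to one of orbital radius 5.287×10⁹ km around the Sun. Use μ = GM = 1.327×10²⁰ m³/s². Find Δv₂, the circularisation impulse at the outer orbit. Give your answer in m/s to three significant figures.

r₁ = 1.585×10⁸ km = 1.585×10¹¹ m.
r₂ = 5.287×10⁹ km = 5.287×10¹² m.
Transfer ellipse a_t = (r₁ + r₂)/2 = 2.723×10¹² m.
At r₁: circular v_c1 = √(μ/r₁) = 28930 m/s; transfer-perihelion v_p = √[μ(2/r₁ − 1/a_t)] = 40320 m/s.
At r₂: circular v_c2 = √(μ/r₂) = 5010 m/s; transfer-aphelion v_a = √[μ(2/r₂ − 1/a_t)] = 1209 m/s.
Δv₂ = v_c2 − v_a = 3801 m/s.

Δv ≈ 3800 m/s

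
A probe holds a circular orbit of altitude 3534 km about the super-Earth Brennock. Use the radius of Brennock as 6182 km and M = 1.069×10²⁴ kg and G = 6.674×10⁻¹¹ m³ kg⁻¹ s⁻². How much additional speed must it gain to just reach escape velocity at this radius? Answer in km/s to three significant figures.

μ = GM = 6.674×10⁻¹¹ × 1.069×10²⁴ = 7.135×10¹³ m³/s².
r = 6182 + 3534 = 9716.0 km = 9.7160×10⁶ m.
Circular speed v_c = √(μ/r) = 2710 m/s.
Escape speed v_esc = √(2μ/r) = √2 × v_c = 3832 m/s.
Δv = v_esc − v_c = 1122 m/s = 1.122 km/s.

Δv ≈ 1.12 km/s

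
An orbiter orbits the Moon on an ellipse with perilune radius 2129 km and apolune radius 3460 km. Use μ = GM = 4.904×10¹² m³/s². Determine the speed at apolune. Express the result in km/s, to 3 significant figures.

v ≈ 1.04 km/s

Semi-major axis a = (r_p + r_a)/2 = 2794.5 km = 2.794×10⁶ m.
Vis-viva: v² = μ(2/r − 1/a) = 4.904×10¹² × (5.780×10⁻⁷ − 3.578×10⁻⁷) = 1.080×10⁶ m²/s².
v = 1039 m/s = 1.039 km/s.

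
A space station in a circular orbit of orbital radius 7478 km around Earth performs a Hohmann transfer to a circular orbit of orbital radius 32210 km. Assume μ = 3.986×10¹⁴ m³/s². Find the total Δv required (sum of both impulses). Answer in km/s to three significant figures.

r₁ = 7478 km = 7.478×10⁶ m.
r₂ = 32210 km = 3.221×10⁷ m.
Transfer ellipse a_t = (r₁ + r₂)/2 = 1.984×10⁷ m.
At r₁: circular v_c1 = √(μ/r₁) = 7301 m/s; transfer-perigee v_p = √[μ(2/r₁ − 1/a_t)] = 9302 m/s.
Δv₁ = v_p − v_c1 = 2001 m/s.
At r₂: circular v_c2 = √(μ/r₂) = 3518 m/s; transfer-apogee v_a = √[μ(2/r₂ − 1/a_t)] = 2159 m/s.
Δv₂ = v_c2 − v_a = 1358 m/s.
Total Δv = Δv₁ + Δv₂ = 3359 m/s = 3.359 km/s.

Δv_total ≈ 3.36 km/s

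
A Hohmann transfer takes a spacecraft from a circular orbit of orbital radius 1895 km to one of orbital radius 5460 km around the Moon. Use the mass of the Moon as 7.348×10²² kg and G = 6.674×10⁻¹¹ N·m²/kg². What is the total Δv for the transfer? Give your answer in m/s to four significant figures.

μ = GM = 6.674×10⁻¹¹ × 7.348×10²² = 4.904×10¹² m³/s².
r₁ = 1895 km = 1.895×10⁶ m.
r₂ = 5460 km = 5.460×10⁶ m.
Transfer ellipse a_t = (r₁ + r₂)/2 = 3.678×10⁶ m.
At r₁: circular v_c1 = √(μ/r₁) = 1609 m/s; transfer-perilune v_p = √[μ(2/r₁ − 1/a_t)] = 1960 m/s.
Δv₁ = v_p − v_c1 = 351.5 m/s.
At r₂: circular v_c2 = √(μ/r₂) = 947.7 m/s; transfer-apolune v_a = √[μ(2/r₂ − 1/a_t)] = 680.3 m/s.
Δv₂ = v_c2 − v_a = 267.4 m/s.
Total Δv = Δv₁ + Δv₂ = 618.9 m/s.

Δv_total ≈ 618.9 m/s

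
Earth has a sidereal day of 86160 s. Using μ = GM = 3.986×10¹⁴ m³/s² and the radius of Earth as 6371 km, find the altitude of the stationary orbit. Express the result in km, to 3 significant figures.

h_sync ≈ 35800 km

A synchronous orbit has period T, so by Kepler's third law a = (μT²/4π²)^(1/3).
μT²/4π² = 3.986×10¹⁴ × (8.616×10⁴)² / 39.48 = 7.495×10²² m³.
a = 4.216×10⁷ m = 42163 km.
Altitude h = a − R = 42163 − 6371 = 35792 km.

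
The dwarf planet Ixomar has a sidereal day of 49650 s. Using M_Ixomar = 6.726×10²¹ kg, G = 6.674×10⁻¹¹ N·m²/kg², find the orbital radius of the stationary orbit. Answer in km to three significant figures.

μ = GM = 6.674×10⁻¹¹ × 6.726×10²¹ = 4.489×10¹¹ m³/s².
A synchronous orbit has period T, so by Kepler's third law a = (μT²/4π²)^(1/3).
μT²/4π² = 4.489×10¹¹ × (4.965×10⁴)² / 39.48 = 2.803×10¹⁹ m³.
a = 3.038×10⁶ m = 3037.7 km.

r_sync ≈ 3040 km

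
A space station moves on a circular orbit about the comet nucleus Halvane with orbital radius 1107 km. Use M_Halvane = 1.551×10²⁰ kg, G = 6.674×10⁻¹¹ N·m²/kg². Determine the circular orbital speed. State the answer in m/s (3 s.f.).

μ = GM = 6.674×10⁻¹¹ × 1.551×10²⁰ = 1.035×10¹⁰ m³/s².
r = 1107 km = 1.107×10⁶ m.
For a circular orbit v = √(μ/r) = √(1.035×10¹⁰ / 1.107×10⁶) = √(9.351×10³) = 96.70 m/s.

v ≈ 96.7 m/s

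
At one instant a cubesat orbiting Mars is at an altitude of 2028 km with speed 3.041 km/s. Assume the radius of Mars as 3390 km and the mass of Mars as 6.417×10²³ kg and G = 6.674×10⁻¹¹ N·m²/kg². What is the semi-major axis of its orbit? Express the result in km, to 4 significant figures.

a ≈ 6527 km

μ = GM = 6.674×10⁻¹¹ × 6.417×10²³ = 4.283×10¹³ m³/s².
r = 3390 + 2028 = 5418.0 km = 5.418×10⁶ m.
Vis-viva rearranged: 1/a = 2/r − v²/μ = 3.691×10⁻⁷ − 2.159×10⁻⁷ = 1.532×10⁻⁷ m⁻¹.
a = 6.527×10⁶ m = 6527.0 km.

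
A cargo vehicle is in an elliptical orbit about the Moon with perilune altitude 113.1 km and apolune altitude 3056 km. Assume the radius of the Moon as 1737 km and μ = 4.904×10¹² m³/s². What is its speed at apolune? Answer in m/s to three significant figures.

v ≈ 755 m/s

r_p = 1737 + 113.1 = 1850.1 km = 1.8501×10⁶ m.
r_a = 1737 + 3056 = 4793.0 km = 4.7930×10⁶ m.
Semi-major axis a = (r_p + r_a)/2 = 3321.6 km = 3.322×10⁶ m.
Vis-viva: v² = μ(2/r − 1/a) = 4.904×10¹² × (4.173×10⁻⁷ − 3.011×10⁻⁷) = 5.699×10⁵ m²/s².
v = 754.9 m/s.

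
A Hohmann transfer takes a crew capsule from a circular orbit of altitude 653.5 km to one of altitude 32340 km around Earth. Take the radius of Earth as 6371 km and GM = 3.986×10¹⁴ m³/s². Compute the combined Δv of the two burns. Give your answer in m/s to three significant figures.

Δv_total ≈ 3700 m/s

r₁ = 6371 + 653.5 = 7024.5 km = 7.0245×10⁶ m.
r₂ = 6371 + 32340 = 38711 km = 3.8711×10⁷ m.
Transfer ellipse a_t = (r₁ + r₂)/2 = 2.287×10⁷ m.
At r₁: circular v_c1 = √(μ/r₁) = 7533 m/s; transfer-perigee v_p = √[μ(2/r₁ − 1/a_t)] = 9801 m/s.
Δv₁ = v_p − v_c1 = 2268 m/s.
At r₂: circular v_c2 = √(μ/r₂) = 3209 m/s; transfer-apogee v_a = √[μ(2/r₂ − 1/a_t)] = 1778 m/s.
Δv₂ = v_c2 − v_a = 1430 m/s.
Total Δv = Δv₁ + Δv₂ = 3698 m/s.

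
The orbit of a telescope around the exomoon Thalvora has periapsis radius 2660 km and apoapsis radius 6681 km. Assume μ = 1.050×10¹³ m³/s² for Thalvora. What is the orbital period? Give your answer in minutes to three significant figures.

Semi-major axis a = (r_p + r_a)/2 = (2660.0 + 6681.0)/2 = 4670.5 km = 4.670×10⁶ m.
By Kepler's third law T = 2π√(a³/μ) = 2π × 3.115×10³ = 1.957×10⁴ s.
= 326.2 minutes.

T ≈ 326 minutes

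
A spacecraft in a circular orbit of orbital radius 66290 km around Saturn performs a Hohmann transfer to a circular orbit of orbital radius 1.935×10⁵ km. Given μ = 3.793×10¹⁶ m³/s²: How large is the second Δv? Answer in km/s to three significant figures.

r₁ = 66290 km = 6.629×10⁷ m.
r₂ = 1.935×10⁵ km = 1.935×10⁸ m.
Transfer ellipse a_t = (r₁ + r₂)/2 = 1.299×10⁸ m.
At r₁: circular v_c1 = √(μ/r₁) = 23920 m/s; transfer-perikrone v_p = √[μ(2/r₁ − 1/a_t)] = 29200 m/s.
At r₂: circular v_c2 = √(μ/r₂) = 14000 m/s; transfer-apokrone v_a = √[μ(2/r₂ − 1/a_t)] = 10000 m/s.
Δv₂ = v_c2 − v_a = 3999 m/s.
= 3.999 km/s.

Δv ≈ 4.00 km/s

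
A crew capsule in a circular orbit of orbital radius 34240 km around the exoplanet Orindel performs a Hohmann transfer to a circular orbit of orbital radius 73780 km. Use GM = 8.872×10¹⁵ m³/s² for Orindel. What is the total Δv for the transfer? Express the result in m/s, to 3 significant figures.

Δv_total ≈ 4950 m/s

r₁ = 34240 km = 3.424×10⁷ m.
r₂ = 73780 km = 7.378×10⁷ m.
Transfer ellipse a_t = (r₁ + r₂)/2 = 5.401×10⁷ m.
At r₁: circular v_c1 = √(μ/r₁) = 16100 m/s; transfer-periapsis v_p = √[μ(2/r₁ − 1/a_t)] = 18810 m/s.
Δv₁ = v_p − v_c1 = 2717 m/s.
At r₂: circular v_c2 = √(μ/r₂) = 10970 m/s; transfer-apoapsis v_a = √[μ(2/r₂ − 1/a_t)] = 8731 m/s.
Δv₂ = v_c2 − v_a = 2235 m/s.
Total Δv = Δv₁ + Δv₂ = 4952 m/s.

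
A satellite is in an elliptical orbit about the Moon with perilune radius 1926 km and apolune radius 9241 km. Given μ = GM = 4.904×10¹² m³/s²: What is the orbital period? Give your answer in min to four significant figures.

T ≈ 623.9 min

Semi-major axis a = (r_p + r_a)/2 = (1926.0 + 9241.0)/2 = 5583.5 km = 5.584×10⁶ m.
By Kepler's third law T = 2π√(a³/μ) = 2π × 5.958×10³ = 3.743×10⁴ s.
= 623.9 min.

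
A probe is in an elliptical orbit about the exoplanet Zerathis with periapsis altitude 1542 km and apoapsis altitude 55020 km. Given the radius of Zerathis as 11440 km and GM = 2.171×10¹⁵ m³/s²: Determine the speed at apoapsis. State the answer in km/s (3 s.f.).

r_p = 11440 + 1542 = 12982 km = 1.2982×10⁷ m.
r_a = 11440 + 55020 = 66460 km = 6.6460×10⁷ m.
Semi-major axis a = (r_p + r_a)/2 = 39721 km = 3.972×10⁷ m.
Vis-viva: v² = μ(2/r − 1/a) = 2.171×10¹⁵ × (3.009×10⁻⁸ − 2.518×10⁻⁸) = 1.068×10⁷ m²/s².
v = 3267 m/s = 3.267 km/s.

v ≈ 3.27 km/s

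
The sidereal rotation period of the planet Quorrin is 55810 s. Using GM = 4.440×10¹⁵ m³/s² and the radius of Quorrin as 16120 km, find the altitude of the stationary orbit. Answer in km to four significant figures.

h_sync ≈ 54370 km

A synchronous orbit has period T, so by Kepler's third law a = (μT²/4π²)^(1/3).
μT²/4π² = 4.440×10¹⁵ × (5.581×10⁴)² / 39.48 = 3.503×10²³ m³.
a = 7.049×10⁷ m = 70494 km.
Altitude h = a − R = 70494 − 16120 = 54374 km.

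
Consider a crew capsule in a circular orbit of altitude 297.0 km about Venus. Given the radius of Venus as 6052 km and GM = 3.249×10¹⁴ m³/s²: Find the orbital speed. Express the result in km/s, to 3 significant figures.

r = 6052 + 297.0 = 6349.0 km = 6.3490×10⁶ m.
For a circular orbit v = √(μ/r) = √(3.249×10¹⁴ / 6.349×10⁶) = √(5.117×10⁷) = 7154 m/s.
That is 7.154 km/s.

v ≈ 7.15 km/s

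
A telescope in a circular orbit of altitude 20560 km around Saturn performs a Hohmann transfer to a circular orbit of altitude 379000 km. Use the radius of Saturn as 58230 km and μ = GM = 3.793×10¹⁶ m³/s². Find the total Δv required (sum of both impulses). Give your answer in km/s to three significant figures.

r₁ = 58230 + 20560 = 78790 km = 7.8790×10⁷ m.
r₂ = 58230 + 379000 = 437230 km = 4.3723×10⁸ m.
Transfer ellipse a_t = (r₁ + r₂)/2 = 2.580×10⁸ m.
At r₁: circular v_c1 = √(μ/r₁) = 21940 m/s; transfer-perikrone v_p = √[μ(2/r₁ − 1/a_t)] = 28560 m/s.
Δv₁ = v_p − v_c1 = 6621 m/s.
At r₂: circular v_c2 = √(μ/r₂) = 9314 m/s; transfer-apokrone v_a = √[μ(2/r₂ − 1/a_t)] = 5147 m/s.
Δv₂ = v_c2 − v_a = 4167 m/s.
Total Δv = Δv₁ + Δv₂ = 10790 m/s = 10.79 km/s.

Δv_total ≈ 10.8 km/s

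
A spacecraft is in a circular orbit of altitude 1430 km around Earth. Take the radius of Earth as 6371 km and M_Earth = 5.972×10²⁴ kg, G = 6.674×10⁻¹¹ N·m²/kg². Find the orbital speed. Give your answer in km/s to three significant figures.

μ = GM = 6.674×10⁻¹¹ × 5.972×10²⁴ = 3.986×10¹⁴ m³/s².
r = 6371 + 1430 = 7801.0 km = 7.8010×10⁶ m.
For a circular orbit v = √(μ/r) = √(3.986×10¹⁴ / 7.801×10⁶) = √(5.109×10⁷) = 7148 m/s.
That is 7.148 km/s.

v ≈ 7.15 km/s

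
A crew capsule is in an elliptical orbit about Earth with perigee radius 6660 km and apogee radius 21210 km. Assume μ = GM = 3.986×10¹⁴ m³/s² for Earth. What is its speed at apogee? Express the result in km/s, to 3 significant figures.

v ≈ 3.00 km/s

Semi-major axis a = (r_p + r_a)/2 = 13935 km = 1.394×10⁷ m.
Vis-viva: v² = μ(2/r − 1/a) = 3.986×10¹⁴ × (9.430×10⁻⁸ − 7.176×10⁻⁸) = 8.982×10⁶ m²/s².
v = 2997 m/s = 2.997 km/s.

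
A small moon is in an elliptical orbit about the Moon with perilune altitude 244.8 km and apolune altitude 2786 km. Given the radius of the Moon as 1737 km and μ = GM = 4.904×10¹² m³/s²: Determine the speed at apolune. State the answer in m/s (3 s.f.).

r_p = 1737 + 244.8 = 1981.8 km = 1.9818×10⁶ m.
r_a = 1737 + 2786 = 4523.0 km = 4.5230×10⁶ m.
Semi-major axis a = (r_p + r_a)/2 = 3252.4 km = 3.252×10⁶ m.
Vis-viva: v² = μ(2/r − 1/a) = 4.904×10¹² × (4.422×10⁻⁷ − 3.075×10⁻⁷) = 6.607×10⁵ m²/s².
v = 812.8 m/s.

v ≈ 813 m/s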